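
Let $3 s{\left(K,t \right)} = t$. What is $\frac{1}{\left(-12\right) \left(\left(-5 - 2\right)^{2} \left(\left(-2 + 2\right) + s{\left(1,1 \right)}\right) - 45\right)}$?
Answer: $\frac{1}{344} \approx 0.002907$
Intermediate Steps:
$s{\left(K,t \right)} = \frac{t}{3}$
$\frac{1}{\left(-12\right) \left(\left(-5 - 2\right)^{2} \left(\left(-2 + 2\right) + s{\left(1,1 \right)}\right) - 45\right)} = \frac{1}{\left(-12\right) \left(\left(-5 - 2\right)^{2} \left(\left(-2 + 2\right) + \frac{1}{3} \cdot 1\right) - 45\right)} = \frac{1}{\left(-12\right) \left(\left(-7\right)^{2} \left(0 + \frac{1}{3}\right) - 45\right)} = \frac{1}{\left(-12\right) \left(49 \cdot \frac{1}{3} - 45\right)} = \frac{1}{\left(-12\right) \left(\frac{49}{3} - 45\right)} = \frac{1}{\left(-12\right) \left(- \frac{86}{3}\right)} = \frac{1}{344}$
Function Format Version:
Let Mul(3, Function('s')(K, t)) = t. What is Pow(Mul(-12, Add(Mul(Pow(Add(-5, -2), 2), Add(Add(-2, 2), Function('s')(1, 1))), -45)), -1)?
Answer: Rational(1, 344) ≈ 0.0029070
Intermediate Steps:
Function('s')(K, t) = Mul(Rational(1, 3), t)
Pow(Mul(-12, Add(Mul(Pow(Add(-5, -2), 2), Add(Add(-2, 2), Function('s')(1, 1))), -45)), -1) = Pow(Mul(-12, Add(Mul(Pow(Add(-5, -2), 2), Add(Add(-2, 2), Mul(Rational(1, 3), 1))), -45)), -1) = Pow(Mul(-12, Add(Mul(Pow(-7, 2), Add(0, Rational(1, 3))), -45)), -1) = Pow(Mul(-12, Add(Mul(49, Rational(1, 3)), -45)), -1) = Pow(Mul(-12, Add(Rational(49, 3), -45)), -1) = Pow(Mul(-12, Rational(-86, 3)), -1) = Pow(344, -1) = Rational(1, 344)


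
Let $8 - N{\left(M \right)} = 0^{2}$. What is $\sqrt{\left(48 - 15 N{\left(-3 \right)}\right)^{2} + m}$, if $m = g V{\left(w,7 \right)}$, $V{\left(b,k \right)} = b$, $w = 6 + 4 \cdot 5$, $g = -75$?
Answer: $7 \sqrt{66} \approx 56.868$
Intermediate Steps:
$w = 26$ ($w = 6 + 20 = 26$)
$N{\left(M \right)} = 8$ ($N{\left(M \right)} = 8 - 0^{2} = 8 - 0 = 8 + 0 = 8$)
$m = -1950$ ($m = \left(-75\right) 26 = -1950$)
$\sqrt{\left(48 - 15 N{\left(-3 \right)}\right)^{2} + m} = \sqrt{\left(48 - 120\right)^{2} - 1950} = \sqrt{\left(-72\right)^{2} - 1950} = \sqrt{5184 - 1950} = \sqrt{3234} = 7 \sqrt{66}$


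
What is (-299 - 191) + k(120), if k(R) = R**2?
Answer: 13910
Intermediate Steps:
(-299 - 191) + k(120) = (-299 - 191) + 120**2 = -490 + 14400 = 13910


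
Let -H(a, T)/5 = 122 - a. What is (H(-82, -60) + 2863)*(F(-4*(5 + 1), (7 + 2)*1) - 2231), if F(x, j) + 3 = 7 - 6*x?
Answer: -3838969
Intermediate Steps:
H(a, T) = -610 + 5*a (H(a, T) = -5*(122 - a) = -610 + 5*a)
F(x, j) = 4 - 6*x (F(x, j) = -3 + (7 - 6*x) = 4 - 6*x)
(H(-82, -60) + 2863)*(F(-4*(5 + 1), (7 + 2)*1) - 2231) = ((-610 + 5*(-82)) + 2863)*((4 - (-24)*(5 + 1)) - 2231) = ((-610 - 410) + 2863)*((4 - (-24)*6) - 2231) = (-1020 + 2863)*((4 - 6*(-24)) - 2231) = 1843*((4 + 144) - 2231) = 1843*(148 - 2231) = 1843*(-2083) = -3838969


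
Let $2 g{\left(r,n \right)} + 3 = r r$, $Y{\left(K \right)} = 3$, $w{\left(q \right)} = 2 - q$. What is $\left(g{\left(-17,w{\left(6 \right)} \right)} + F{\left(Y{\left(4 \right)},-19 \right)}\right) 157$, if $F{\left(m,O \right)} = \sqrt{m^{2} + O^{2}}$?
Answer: $22451 + 157 \sqrt{370} \approx 25471.0$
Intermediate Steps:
$g{\left(r,n \right)} = - \frac{3}{2} + \frac{r^{2}}{2}$ ($g{\left(r,n \right)} = - \frac{3}{2} + \frac{r r}{2} = - \frac{3}{2} + \frac{r^{2}}{2}$)
$F{\left(m,O \right)} = \sqrt{O^{2} + m^{2}}$
$\left(g{\left(-17,w{\left(6 \right)} \right)} + F{\left(Y{\left(4 \right)},-19 \right)}\right) 157 = \left(\left(- \frac{3}{2} + \frac{\left(-17\right)^{2}}{2}\right) + \sqrt{\left(-19\right)^{2} + 3^{2}}\right) 157 = \left(\left(- \frac{3}{2} + \frac{1}{2} \cdot 289\right) + \sqrt{361 + 9}\right) 157 = \left(\left(- \frac{3}{2} + \frac{289}{2}\right) + \sqrt{370}\right) 157 = \left(143 + \sqrt{370}\right) 157 = 22451 + 157 \sqrt{370}$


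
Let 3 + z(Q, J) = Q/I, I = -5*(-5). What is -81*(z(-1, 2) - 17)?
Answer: 40581/25 ≈ 1623.2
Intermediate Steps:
I = 25
z(Q, J) = -3 + Q/25
-81*(z(-1, 2) - 17) = -81*((-3 + (1/25)*(-1)) - 17) = -81*((-3 - 1/25) - 17) = -81*(-76/25 - 17) = -81*(-501/25) = 40581/25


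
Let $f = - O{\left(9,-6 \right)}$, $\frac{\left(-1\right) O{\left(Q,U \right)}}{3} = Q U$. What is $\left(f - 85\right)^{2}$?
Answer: $61009$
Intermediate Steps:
$O{\left(Q,U \right)} = - 3 Q U$
$f = -162$ ($f = - \left(-3\right) 9 \left(-6\right) = \left(-1\right) 162 = -162$)
$\left(f - 85\right)^{2} = \left(-162 - 85\right)^{2} = \left(-247\right)^{2} = 61009$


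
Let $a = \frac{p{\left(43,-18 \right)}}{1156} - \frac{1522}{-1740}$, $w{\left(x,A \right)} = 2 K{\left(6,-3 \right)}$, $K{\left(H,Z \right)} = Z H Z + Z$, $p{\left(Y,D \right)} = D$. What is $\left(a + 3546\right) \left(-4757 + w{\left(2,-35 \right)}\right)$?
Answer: $- \frac{415126752607}{25143} \approx -1.6511 \cdot 10^{7}$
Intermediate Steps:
$K{\left(H,Z \right)} = Z + H Z^{2}$ ($K{\left(H,Z \right)} = H Z Z + Z = H Z^{2} + Z = Z + H Z^{2}$)
$w{\left(x,A \right)} = 102$ ($w{\left(x,A \right)} = 2 \left(- 3 \left(1 + 6 \left(-3\right)\right)\right) = 2 \left(- 3 \left(1 - 18\right)\right) = 2 \left(\left(-3\right) \left(-17\right)\right) = 2 \cdot 51 = 102$)
$a = \frac{108007}{125715}$ ($a = - \frac{18}{1156} - \frac{1522}{-1740} = \left(-18\right) \frac{1}{1156} - - \frac{761}{870} = - \frac{9}{578} + \frac{761}{870} = \frac{108007}{125715} \approx 0.85914$)
$\left(a + 3546\right) \left(-4757 + w{\left(2,-35 \right)}\right) = \left(\frac{108007}{125715} + 3546\right) \left(-4757 + 102\right) = \frac{445893397}{125715} \left(-4655\right) = - \frac{415126752607}{25143}$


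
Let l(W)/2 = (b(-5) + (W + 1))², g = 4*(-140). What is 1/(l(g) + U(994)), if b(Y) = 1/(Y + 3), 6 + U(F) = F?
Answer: 2/1254137 ≈ 1.5947e-6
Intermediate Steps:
U(F) = -6 + F
b(Y) = 1/(3 + Y)
g = -560
l(W) = 2*(½ + W)² (l(W) = 2*(1/(3 - 5) + (W + 1))² = 2*(1/(-2) + (1 + W))² = 2*(-½ + (1 + W))² = 2*(½ + W)²)
1/(l(g) + U(994)) = 1/((1 + 2*(-560))²/2 + (-6 + 994)) = 1/((1 - 1120)²/2 + 988) = 1/((½)*(-1119)² + 988) = 1/((½)*1252161 + 988) = 1/(1252161/2 + 988) = 1/(1254137/2) = 2/1254137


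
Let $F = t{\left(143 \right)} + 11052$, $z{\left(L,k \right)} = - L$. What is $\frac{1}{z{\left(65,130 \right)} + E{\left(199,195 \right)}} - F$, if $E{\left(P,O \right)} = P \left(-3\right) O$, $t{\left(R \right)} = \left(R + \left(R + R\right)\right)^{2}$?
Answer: $- \frac{22724432641}{116480} \approx -1.9509 \cdot 10^{5}$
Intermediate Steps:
$t{\left(R \right)} = 9 R^{2}$ ($t{\left(R \right)} = \left(R + 2 R\right)^{2} = \left(3 R\right)^{2} = 9 R^{2}$)
$F = 195093$ ($F = 9 \cdot 143^{2} + 11052 = 9 \cdot 20449 + 11052 = 184041 + 11052 = 195093$)
$E{\left(P,O \right)} = - 3 O P$ ($E{\left(P,O \right)} = - 3 P O = - 3 O P$)
$\frac{1}{z{\left(65,130 \right)} + E{\left(199,195 \right)}} - F = \frac{1}{\left(-1\right) 65 - 585 \cdot 199} - 195093 = \frac{1}{-65 - 116415} - 195093 = \frac{1}{-116480} - 195093 = - \frac{1}{116480} - 195093 = - \frac{22724432641}{116480}$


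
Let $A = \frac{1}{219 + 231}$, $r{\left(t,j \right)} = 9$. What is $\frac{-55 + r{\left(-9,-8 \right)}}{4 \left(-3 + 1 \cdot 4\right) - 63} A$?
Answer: $\frac{23}{13275} \approx 0.0017326$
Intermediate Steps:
$A = \frac{1}{450} \approx 0.0022222$
$\frac{-55 + r{\left(-9,-8 \right)}}{4 \left(-3 + 1 \cdot 4\right) - 63} A = \frac{-55 + 9}{4 \left(-3 + 1 \cdot 4\right) - 63} \cdot \frac{1}{450} = - \frac{46}{4 \left(-3 + 4\right) - 63} \cdot \frac{1}{450} = - \frac{46}{4 \cdot 1 - 63} \cdot \frac{1}{450} = - \frac{46}{4 - 63} \cdot \frac{1}{450} = - \frac{46}{-59} \cdot \frac{1}{450} = \left(-46\right) \left(- \frac{1}{59}\right) \frac{1}{450} = \frac{46}{59} \cdot \frac{1}{450} = \frac{23}{13275}$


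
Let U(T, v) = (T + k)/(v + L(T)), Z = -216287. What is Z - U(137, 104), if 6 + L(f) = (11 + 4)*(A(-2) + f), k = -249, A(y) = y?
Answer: -459177189/2123 ≈ -2.1629e+5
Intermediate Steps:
L(f) = -36 + 15*f (L(f) = -6 + (11 + 4)*(-2 + f) = -6 + 15*(-2 + f) = -6 + (-30 + 15*f) = -36 + 15*f)
U(T, v) = (-249 + T)/(-36 + v + 15*T) (U(T, v) = (T - 249)/(v + (-36 + 15*T)) = (-249 + T)/(-36 + v + 15*T))
Z - U(137, 104) = -216287 - (-249 + 137)/(-36 + 104 + 15*137) = -216287 - (-112)/(-36 + 104 + 2055) = -216287 - (-112)/2123 = -216287 - 1*(-112/2123) = -216287 + 112/2123 = -459177189/2123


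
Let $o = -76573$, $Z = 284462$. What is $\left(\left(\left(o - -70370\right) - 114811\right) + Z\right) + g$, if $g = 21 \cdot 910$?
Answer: $182558$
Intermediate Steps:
$g = 19110$
$\left(\left(\left(o - -70370\right) - 114811\right) + Z\right) + g = \left(\left(\left(-76573 - -70370\right) - 114811\right) + 284462\right) + 19110 = \left(\left(\left(-76573 + 70370\right) - 114811\right) + 284462\right) + 19110 = \left(\left(-6203 - 114811\right) + 284462\right) + 19110 = \left(-121014 + 284462\right) + 19110 = 163448 + 19110 = 182558$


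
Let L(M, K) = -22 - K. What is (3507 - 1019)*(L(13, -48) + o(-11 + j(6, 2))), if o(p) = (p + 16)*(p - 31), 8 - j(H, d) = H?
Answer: -631952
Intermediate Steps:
j(H, d) = 8 - H
o(p) = (-31 + p)*(16 + p) (o(p) = (16 + p)*(-31 + p) = (-31 + p)*(16 + p))
(3507 - 1019)*(L(13, -48) + o(-11 + j(6, 2))) = (3507 - 1019)*((-22 - 1*(-48)) + (-496 + (-11 + (8 - 1*6))² - 15*(-11 + (8 - 1*6)))) = 2488*((-22 + 48) + (-496 + (-11 + (8 - 6))² - 15*(-11 + (8 - 6)))) = 2488*(26 + (-496 + (-11 + 2)² - 15*(-11 + 2))) = 2488*(26 + (-496 + (-9)² - 15*(-9))) = 2488*(26 + (-496 + 81 + 135)) = 2488*(26 - 280) = 2488*(-254) = -631952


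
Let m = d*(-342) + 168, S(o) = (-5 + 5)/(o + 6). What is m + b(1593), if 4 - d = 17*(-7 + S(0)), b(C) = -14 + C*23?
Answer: -5273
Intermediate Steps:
S(o) = 0 (S(o) = 0/(6 + o) = 0)
b(C) = -14 + 23*C
d = 123 (d = 4 - 17*(-7 + 0) = 4 - 17*(-7) = 4 - 1*(-119) = 4 + 119 = 123)
m = -41898 (m = 123*(-342) + 168 = -42066 + 168 = -41898)
m + b(1593) = -41898 + (-14 + 23*1593) = -41898 + (-14 + 36639) = -41898 + 36625 = -5273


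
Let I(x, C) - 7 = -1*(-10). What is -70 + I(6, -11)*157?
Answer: 2599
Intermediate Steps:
I(x, C) = 17 (I(x, C) = 7 - 1*(-10) = 7 + 10 = 17)
-70 + I(6, -11)*157 = -70 + 17*157 = -70 + 2669 = 2599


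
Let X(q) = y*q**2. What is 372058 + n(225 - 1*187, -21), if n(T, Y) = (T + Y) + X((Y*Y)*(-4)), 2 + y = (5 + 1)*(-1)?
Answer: -24521493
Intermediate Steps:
y = -8 (y = -2 + (5 + 1)*(-1) = -2 + 6*(-1) = -2 - 6 = -8)
X(q) = -8*q**2
n(T, Y) = T + Y - 128*Y**4 (n(T, Y) = (T + Y) - 8*16*Y**4 = (T + Y) - 128*Y**4 = T + Y - 128*Y**4)
372058 + n(225 - 1*187, -21) = 372058 + ((225 - 1*187) - 21 - 128*(-21)**4) = 372058 + ((225 - 187) - 21 - 128*194481) = 372058 + (38 - 21 - 24893568) = 372058 - 24893551 = -24521493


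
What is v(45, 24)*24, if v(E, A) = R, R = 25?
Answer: 600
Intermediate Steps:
v(E, A) = 25
v(45, 24)*24 = 25*24 = 600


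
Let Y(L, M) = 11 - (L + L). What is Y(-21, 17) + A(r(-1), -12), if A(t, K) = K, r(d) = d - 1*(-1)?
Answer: 41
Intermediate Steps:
r(d) = 1 + d (r(d) = d + 1 = 1 + d)
Y(L, M) = 11 - 2*L
Y(-21, 17) + A(r(-1), -12) = (11 - 2*(-21)) - 12 = (11 + 42) - 12 = 53 - 12 = 41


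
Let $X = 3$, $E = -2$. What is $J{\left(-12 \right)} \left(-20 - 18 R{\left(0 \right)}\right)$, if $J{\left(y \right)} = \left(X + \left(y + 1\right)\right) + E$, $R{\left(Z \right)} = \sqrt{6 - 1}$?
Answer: $200 + 180 \sqrt{5} \approx 602.49$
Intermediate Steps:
$R{\left(Z \right)} = \sqrt{5}$
$J{\left(y \right)} = 2 + y$ ($J{\left(y \right)} = \left(3 + \left(y + 1\right)\right) - 2 = \left(3 + \left(1 + y\right)\right) - 2 = \left(4 + y\right) - 2 = 2 + y$)
$J{\left(-12 \right)} \left(-20 - 18 R{\left(0 \right)}\right) = \left(2 - 12\right) \left(-20 - 18 \sqrt{5}\right) = - 10 \left(-20 - 18 \sqrt{5}\right) = 200 + 180 \sqrt{5}$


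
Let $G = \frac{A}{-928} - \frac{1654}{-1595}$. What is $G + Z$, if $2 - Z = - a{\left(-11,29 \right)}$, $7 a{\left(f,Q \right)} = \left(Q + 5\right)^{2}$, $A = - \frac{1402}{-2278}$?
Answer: $\frac{68439160259}{406941920} \approx 168.18$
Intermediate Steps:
$A = \frac{701}{1139}$ ($A = \left(-1402\right) \left(- \frac{1}{2278}\right) = \frac{701}{1139} \approx 0.61545$)
$a{\left(f,Q \right)} = \frac{\left(5 + Q\right)^{2}}{7}$ ($a{\left(f,Q \right)} = \frac{\left(Q + 5\right)^{2}}{7} = \frac{\left(5 + Q\right)^{2}}{7}$)
$Z = \frac{1170}{7}$ ($Z = 2 - - \frac{\left(5 + 29\right)^{2}}{7} = 2 - - \frac{34^{2}}{7} = 2 - - \frac{1156}{7} = 2 + \frac{1156}{7} = \frac{1170}{7} \approx 167.14$)
$G = \frac{60246437}{58134560}$ ($G = \frac{701}{1139 \left(-928\right)} - \frac{1654}{-1595} = \frac{701}{1139} \left(- \frac{1}{928}\right) - - \frac{1654}{1595} = - \frac{701}{1056992} + \frac{1654}{1595} = \frac{60246437}{58134560} \approx 1.0363$)
$G + Z = \frac{60246437}{58134560} + \frac{1170}{7} = \frac{68439160259}{406941920}$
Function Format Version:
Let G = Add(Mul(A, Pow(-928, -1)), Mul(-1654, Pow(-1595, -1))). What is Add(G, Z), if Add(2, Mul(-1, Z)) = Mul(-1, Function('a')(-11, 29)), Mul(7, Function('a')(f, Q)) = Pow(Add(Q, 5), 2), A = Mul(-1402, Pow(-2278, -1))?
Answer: Rational(68439160259, 406941920) ≈ 168.18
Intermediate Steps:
A = Rational(701, 1139) (A = Mul(-1402, Rational(-1, 2278)) = Rational(701, 1139) ≈ 0.61545)
Function('a')(f, Q) = Mul(Rational(1, 7), Pow(Add(5, Q), 2)) (Function('a')(f, Q) = Mul(Rational(1, 7), Pow(Add(Q, 5), 2)) = Mul(Rational(1, 7), Pow(Add(5, Q), 2)))
Z = Rational(1170, 7) (Z = Add(2, Mul(-1, Mul(-1, Mul(Rational(1, 7), Pow(Add(5, 29), 2))))) = Add(2, Mul(-1, Mul(-1, Mul(Rational(1, 7), Pow(34, 2))))) = Add(2, Mul(-1, Mul(-1, Mul(Rational(1, 7), 1156)))) = Add(2, Mul(-1, Mul(-1, Rational(1156, 7)))) = Add(2, Mul(-1, Rational(-1156, 7))) = Add(2, Rational(1156, 7)) = Rational(1170, 7) ≈ 167.14)
G = Rational(60246437, 58134560) (G = Add(Mul(Rational(701, 1139), Pow(-928, -1)), Mul(-1654, Pow(-1595, -1))) = Add(Mul(Rational(701, 1139), Rational(-1, 928)), Mul(-1654, Rational(-1, 1595))) = Add(Rational(-701, 1056992), Rational(1654, 1595)) = Rational(60246437, 58134560) ≈ 1.0363)
Add(G, Z) = Add(Rational(60246437, 58134560), Rational(1170, 7)) = Rational(68439160259, 406941920)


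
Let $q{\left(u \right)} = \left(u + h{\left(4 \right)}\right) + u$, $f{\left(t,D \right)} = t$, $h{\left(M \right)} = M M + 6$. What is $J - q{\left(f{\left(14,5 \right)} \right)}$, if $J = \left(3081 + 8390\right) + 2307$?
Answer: $13728$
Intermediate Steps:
$h{\left(M \right)} = 6 + M^{2}$ ($h{\left(M \right)} = M^{2} + 6 = 6 + M^{2}$)
$q{\left(u \right)} = 22 + 2 u$ ($q{\left(u \right)} = \left(u + \left(6 + 4^{2}\right)\right) + u = \left(u + \left(6 + 16\right)\right) + u = \left(u + 22\right) + u = \left(22 + u\right) + u = 22 + 2 u$)
$J = 13778$ ($J = 11471 + 2307 = 13778$)
$J - q{\left(f{\left(14,5 \right)} \right)} = 13778 - \left(22 + 2 \cdot 14\right) = 13778 - \left(22 + 28\right) = 13778 - 50 = 13728$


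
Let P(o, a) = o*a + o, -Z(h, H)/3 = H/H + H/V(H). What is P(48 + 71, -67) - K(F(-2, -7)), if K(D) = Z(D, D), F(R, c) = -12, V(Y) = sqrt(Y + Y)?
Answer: -7851 + 3*I*sqrt(6) ≈ -7851.0 + 7.3485*I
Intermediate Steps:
V(Y) = sqrt(2)*sqrt(Y) (V(Y) = sqrt(2*Y) = sqrt(2)*sqrt(Y))
Z(h, H) = -3 - 3*sqrt(2)*sqrt(H)/2 (Z(h, H) = -3*(H/H + H/((sqrt(2)*sqrt(H)))) = -3*(1 + H*(sqrt(2)/(2*sqrt(H)))) = -3*(1 + sqrt(2)*sqrt(H)/2) = -3 - 3*sqrt(2)*sqrt(H)/2)
K(D) = -3 - 3*sqrt(2)*sqrt(D)/2
P(o, a) = o + a*o (P(o, a) = a*o + o = o + a*o)
P(48 + 71, -67) - K(F(-2, -7)) = (48 + 71)*(1 - 67) - (-3 - 3*sqrt(2)*sqrt(-12)/2) = 119*(-66) - (-3 - 3*sqrt(2)*2*I*sqrt(3)/2) = -7854 - (-3 - 3*I*sqrt(6)) = -7854 + (3 + 3*I*sqrt(6)) = -7851 + 3*I*sqrt(6)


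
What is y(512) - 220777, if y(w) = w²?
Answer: 41367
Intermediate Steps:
y(512) - 220777 = 512² - 220777 = 262144 - 220777 = 41367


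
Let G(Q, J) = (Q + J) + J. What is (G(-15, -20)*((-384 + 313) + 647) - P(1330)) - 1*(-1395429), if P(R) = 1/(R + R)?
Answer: 3627572339/2660 ≈ 1.3637e+6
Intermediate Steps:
P(R) = 1/(2*R)
G(Q, J) = Q + 2*J (G(Q, J) = (J + Q) + J = Q + 2*J)
(G(-15, -20)*((-384 + 313) + 647) - P(1330)) - 1*(-1395429) = ((-15 + 2*(-20))*((-384 + 313) + 647) - 1/(2*1330)) - 1*(-1395429) = ((-15 - 40)*(-71 + 647) - 1/(2*1330)) + 1395429 = (-55*576 - 1*1/2660) + 1395429 = (-31680 - 1/2660) + 1395429 = -84268801/2660 + 1395429 = 3627572339/2660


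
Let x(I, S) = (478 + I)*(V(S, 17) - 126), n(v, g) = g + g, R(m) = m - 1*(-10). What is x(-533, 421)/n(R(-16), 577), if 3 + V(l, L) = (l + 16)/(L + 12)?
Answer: 90860/16733 ≈ 5.4300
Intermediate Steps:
V(l, L) = -3 + (16 + l)/(12 + L) (V(l, L) = -3 + (l + 16)/(L + 12) = -3 + (16 + l)/(12 + L))
R(m) = 10 + m (R(m) = m + 10 = 10 + m)
n(v, g) = 2*g
x(I, S) = (478 + I)*(-3725/29 + S/29) (x(I, S) = (478 + I)*((-20 + S - 3*17)/(12 + 17) - 126) = (478 + I)*((-20 + S - 51)/29 - 126) = (478 + I)*((-71 + S)/29 - 126) = (478 + I)*((-71/29 + S/29) - 126) = (478 + I)*(-3725/29 + S/29))
x(-533, 421)/n(R(-16), 577) = (-1780550/29 - 3725/29*(-533) + (478/29)*421 + (1/29)*(-533)*421)/((2*577)) = (-1780550/29 + 1985425/29 + 201238/29 - 224393/29)/1154 = (181720/29)*(1/1154) = 90860/16733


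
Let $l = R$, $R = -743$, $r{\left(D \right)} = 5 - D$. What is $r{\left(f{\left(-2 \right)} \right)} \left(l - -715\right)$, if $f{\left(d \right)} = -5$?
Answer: $-280$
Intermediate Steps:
$l = -743$
$r{\left(f{\left(-2 \right)} \right)} \left(l - -715\right) = \left(5 - -5\right) \left(-743 - -715\right) = \left(5 + 5\right) \left(-743 + 715\right) = 10 \left(-28\right) = -280$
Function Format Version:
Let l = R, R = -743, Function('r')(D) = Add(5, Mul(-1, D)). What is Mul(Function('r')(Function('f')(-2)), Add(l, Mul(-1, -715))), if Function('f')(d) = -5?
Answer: -280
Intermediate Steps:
l = -743
Mul(Function('r')(Function('f')(-2)), Add(l, Mul(-1, -715))) = Mul(Add(5, Mul(-1, -5)), Add(-743, Mul(-1, -715))) = Mul(Add(5, 5), Add(-743, 715)) = Mul(10, -28) = -280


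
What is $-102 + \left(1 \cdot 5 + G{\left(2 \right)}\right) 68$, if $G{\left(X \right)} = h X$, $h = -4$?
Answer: $-306$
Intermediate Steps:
$G{\left(X \right)} = - 4 X$
$-102 + \left(1 \cdot 5 + G{\left(2 \right)}\right) 68 = -102 + \left(1 \cdot 5 - 8\right) 68 = -102 + \left(5 - 8\right) 68 = -102 - 204 = -306$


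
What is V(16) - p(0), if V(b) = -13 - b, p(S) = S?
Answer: -29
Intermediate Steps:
V(16) - p(0) = (-13 - 1*16) - 1*0 = (-13 - 16) + 0 = -29 + 0 = -29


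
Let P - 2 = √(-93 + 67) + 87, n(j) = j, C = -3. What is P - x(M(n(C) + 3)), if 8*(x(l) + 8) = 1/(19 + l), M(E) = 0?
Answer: 14743/152 + I*√26 ≈ 96.993 + 5.099*I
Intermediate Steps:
x(l) = -8 + 1/(8*(19 + l))
P = 89 + I*√26 (P = 2 + (√(-93 + 67) + 87) = 2 + (√(-26) + 87) = 2 + (I*√26 + 87) = 2 + (87 + I*√26) = 89 + I*√26 ≈ 89.0 + 5.099*I)
P - x(M(n(C) + 3)) = (89 + I*√26) - (-1215 - 64*0)/(8*(19 + 0)) = (89 + I*√26) - (-1215 + 0)/(8*19) = (89 + I*√26) - (-1215)/(8*19) = (89 + I*√26) - 1*(-1215/152) = (89 + I*√26) + 1215/152 = 14743/152 + I*√26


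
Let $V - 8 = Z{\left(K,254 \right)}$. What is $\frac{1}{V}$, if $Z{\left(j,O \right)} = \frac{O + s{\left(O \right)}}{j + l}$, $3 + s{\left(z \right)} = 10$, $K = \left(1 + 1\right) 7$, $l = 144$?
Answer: $\frac{158}{1525} \approx 0.10361$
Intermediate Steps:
$K = 14$ ($K = 2 \cdot 7 = 14$)
$s{\left(z \right)} = 7$ ($s{\left(z \right)} = -3 + 10 = 7$)
$Z{\left(j,O \right)} = \frac{7 + O}{144 + j}$ ($Z{\left(j,O \right)} = \frac{O + 7}{j + 144} = \frac{7 + O}{144 + j}$)
$V = \frac{1525}{158}$ ($V = 8 + \frac{7 + 254}{144 + 14} = 8 + \frac{1}{158} \cdot 261 = 8 + \frac{261}{158} = \frac{1525}{158} \approx 9.6519$)
$\frac{1}{V} = \frac{1}{\frac{1525}{158}} = \frac{158}{1525}$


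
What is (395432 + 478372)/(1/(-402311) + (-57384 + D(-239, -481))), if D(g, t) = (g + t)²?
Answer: 351540961044/185471807975 ≈ 1.8954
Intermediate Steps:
(395432 + 478372)/(1/(-402311) + (-57384 + D(-239, -481))) = (395432 + 478372)/(1/(-402311) + (-57384 + (-239 - 481)²)) = 873804/(-1/402311 + (-57384 + (-720)²)) = 873804/(-1/402311 + (-57384 + 518400)) = 873804/(-1/402311 + 461016) = 873804/(185471807975/402311) = 873804*(402311/185471807975) = 351540961044/185471807975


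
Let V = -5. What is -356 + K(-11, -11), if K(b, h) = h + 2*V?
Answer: -377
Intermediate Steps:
K(b, h) = -10 + h (K(b, h) = h + 2*(-5) = h - 10 = -10 + h)
-356 + K(-11, -11) = -356 + (-10 - 11) = -356 - 21 = -377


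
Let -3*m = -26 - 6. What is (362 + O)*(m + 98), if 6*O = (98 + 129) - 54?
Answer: 382235/9 ≈ 42471.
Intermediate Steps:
O = 173/6 (O = ((98 + 129) - 54)/6 = (227 - 54)/6 = (1/6)*173 = 173/6 ≈ 28.833)
m = 32/3 (m = -(-26 - 6)/3 = -1/3*(-32) = 32/3 ≈ 10.667)
(362 + O)*(m + 98) = (362 + 173/6)*(32/3 + 98) = (2345/6)*(326/3) = 382235/9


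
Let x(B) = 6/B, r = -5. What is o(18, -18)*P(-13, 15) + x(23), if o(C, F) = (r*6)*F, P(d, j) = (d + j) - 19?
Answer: -211134/23 ≈ -9179.7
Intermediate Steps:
P(d, j) = -19 + d + j
o(C, F) = -30*F (o(C, F) = (-5*6)*F = -30*F)
o(18, -18)*P(-13, 15) + x(23) = (-30*(-18))*(-19 - 13 + 15) + 6/23 = 540*(-17) + 6*(1/23) = -9180 + 6/23 = -211134/23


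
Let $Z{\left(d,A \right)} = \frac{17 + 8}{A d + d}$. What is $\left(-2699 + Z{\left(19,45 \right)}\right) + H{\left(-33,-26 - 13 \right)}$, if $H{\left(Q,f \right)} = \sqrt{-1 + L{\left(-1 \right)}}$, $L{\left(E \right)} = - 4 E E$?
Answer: $- \frac{2358901}{874} + i \sqrt{5} \approx -2699.0 + 2.2361 i$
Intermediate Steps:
$L{\left(E \right)} = - 4 E^{2}$
$Z{\left(d,A \right)} = \frac{25}{d + A d}$
$H{\left(Q,f \right)} = i \sqrt{5}$ ($H{\left(Q,f \right)} = \sqrt{-1 - 4 \left(-1\right)^{2}} = \sqrt{-1 - 4} = \sqrt{-5} = i \sqrt{5}$)
$\left(-2699 + Z{\left(19,45 \right)}\right) + H{\left(-33,-26 - 13 \right)} = \left(-2699 + \frac{25}{19 \left(1 + 45\right)}\right) + i \sqrt{5} = \left(-2699 + 25 \cdot \frac{1}{19} \cdot \frac{1}{46}\right) + i \sqrt{5} = \left(-2699 + \frac{25}{874}\right) + i \sqrt{5} = - \frac{2358901}{874} + i \sqrt{5}$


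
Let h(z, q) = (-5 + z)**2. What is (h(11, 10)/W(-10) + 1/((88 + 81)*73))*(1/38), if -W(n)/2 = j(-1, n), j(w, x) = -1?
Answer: 222067/468806 ≈ 0.47369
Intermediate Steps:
W(n) = 2 (W(n) = -2*(-1) = 2)
(h(11, 10)/W(-10) + 1/((88 + 81)*73))*(1/38) = ((-5 + 11)**2/2 + 1/((88 + 81)*73))*(1/38) = (6**2*(1/2) + (1/73)/169)*(1*(1/38)) = (36*(1/2) + (1/169)*(1/73))*(1/38) = (18 + 1/12337)*(1/38) = (222067/12337)*(1/38) = 222067/468806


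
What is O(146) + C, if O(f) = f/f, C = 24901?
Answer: 24902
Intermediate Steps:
O(f) = 1
O(146) + C = 1 + 24901 = 24902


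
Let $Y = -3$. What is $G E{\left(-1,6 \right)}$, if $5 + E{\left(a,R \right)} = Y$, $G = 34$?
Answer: $-272$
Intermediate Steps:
$E{\left(a,R \right)} = -8$ ($E{\left(a,R \right)} = -5 - 3 = -8$)
$G E{\left(-1,6 \right)} = 34 \left(-8\right) = -272$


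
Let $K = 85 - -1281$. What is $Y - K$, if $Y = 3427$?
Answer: $2061$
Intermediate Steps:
$K = 1366$ ($K = 85 + 1281 = 1366$)
$Y - K = 3427 - 1366 = 2061$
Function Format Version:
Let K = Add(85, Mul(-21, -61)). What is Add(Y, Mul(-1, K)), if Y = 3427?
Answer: 2061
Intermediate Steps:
K = 1366 (K = Add(85, 1281) = 1366)
Add(Y, Mul(-1, K)) = Add(3427, Mul(-1, 1366)) = Add(3427, -1366) = 2061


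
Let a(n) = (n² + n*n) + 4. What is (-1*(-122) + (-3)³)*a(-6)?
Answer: 7220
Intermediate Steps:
a(n) = 4 + 2*n² (a(n) = (n² + n²) + 4 = 2*n² + 4 = 4 + 2*n²)
(-1*(-122) + (-3)³)*a(-6) = (-1*(-122) + (-3)³)*(4 + 2*(-6)²) = (122 - 27)*(4 + 2*36) = 95*(4 + 72) = 95*76 = 7220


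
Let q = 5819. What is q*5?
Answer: 29095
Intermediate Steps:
q*5 = 5819*5 = 29095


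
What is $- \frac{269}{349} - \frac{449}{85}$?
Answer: $- \frac{179566}{29665} \approx -6.0531$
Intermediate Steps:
$- \frac{269}{349} - \frac{449}{85} = - \frac{179566}{29665}$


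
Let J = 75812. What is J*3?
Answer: 227436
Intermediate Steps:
J*3 = 75812*3 = 227436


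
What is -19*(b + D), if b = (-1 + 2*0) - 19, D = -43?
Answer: 1197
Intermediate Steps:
b = -20 (b = (-1 + 0) - 19 = -1 - 19 = -20)
-19*(b + D) = -19*(-20 - 43) = -19*(-63) = 1197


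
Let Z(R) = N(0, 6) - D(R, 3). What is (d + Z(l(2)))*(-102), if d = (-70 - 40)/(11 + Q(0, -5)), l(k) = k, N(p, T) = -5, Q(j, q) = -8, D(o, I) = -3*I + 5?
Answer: 3842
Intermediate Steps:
D(o, I) = 5 - 3*I
Z(R) = -1 (Z(R) = -5 - (5 - 3*3) = -5 - (5 - 9) = -5 - 1*(-4) = -5 + 4 = -1)
d = -110/3 (d = (-70 - 40)/(11 - 8) = -110/3 ≈ -36.667)
(d + Z(l(2)))*(-102) = (-110/3 - 1)*(-102) = -113/3*(-102) = 3842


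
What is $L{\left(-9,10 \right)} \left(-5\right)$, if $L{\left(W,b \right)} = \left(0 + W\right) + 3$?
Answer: $30$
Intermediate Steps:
$L{\left(W,b \right)} = 3 + W$ ($L{\left(W,b \right)} = W + 3 = 3 + W$)
$L{\left(-9,10 \right)} \left(-5\right) = \left(3 - 9\right) \left(-5\right) = \left(-6\right) \left(-5\right) = 30$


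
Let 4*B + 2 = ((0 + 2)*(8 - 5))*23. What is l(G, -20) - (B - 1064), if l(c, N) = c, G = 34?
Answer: 1064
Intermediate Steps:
B = 34 (B = -1/2 + (((0 + 2)*(8 - 5))*23)/4 = -1/2 + ((2*3)*23)/4 = -1/2 + (6*23)/4 = -1/2 + (1/4)*138 = -1/2 + 69/2 = 34)
l(G, -20) - (B - 1064) = 34 - (34 - 1064) = 34 - 1*(-1030) = 34 + 1030 = 1064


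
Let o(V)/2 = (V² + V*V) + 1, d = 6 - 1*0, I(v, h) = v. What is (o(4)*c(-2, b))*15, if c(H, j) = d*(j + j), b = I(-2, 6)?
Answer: -23760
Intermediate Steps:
d = 6 (d = 6 + 0 = 6)
b = -2
c(H, j) = 12*j (c(H, j) = 6*(j + j) = 6*(2*j) = 12*j)
o(V) = 2 + 4*V² (o(V) = 2*((V² + V*V) + 1) = 2*((V² + V²) + 1) = 2*(2*V² + 1) = 2*(1 + 2*V²) = 2 + 4*V²)
(o(4)*c(-2, b))*15 = ((2 + 4*4²)*(12*(-2)))*15 = ((2 + 4*16)*(-24))*15 = ((2 + 64)*(-24))*15 = (66*(-24))*15 = -1584*15 = -23760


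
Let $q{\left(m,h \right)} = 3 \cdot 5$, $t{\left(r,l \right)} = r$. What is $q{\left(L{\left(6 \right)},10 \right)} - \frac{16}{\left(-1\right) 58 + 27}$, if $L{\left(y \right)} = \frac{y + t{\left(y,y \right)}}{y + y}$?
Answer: $\frac{481}{31} \approx 15.516$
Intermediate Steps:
$L{\left(y \right)} = 1$ ($L{\left(y \right)} = \frac{y + y}{y + y} = \frac{2 y}{2 y} = 2 y \frac{1}{2 y} = 1$)
$q{\left(m,h \right)} = 15$
$q{\left(L{\left(6 \right)},10 \right)} - \frac{16}{\left(-1\right) 58 + 27} = 15 - \frac{16}{\left(-1\right) 58 + 27} = 15 - \frac{16}{-58 + 27} = 15 - \frac{16}{-31} = 15 - - \frac{16}{31} = 15 + \frac{16}{31} = \frac{481}{31}$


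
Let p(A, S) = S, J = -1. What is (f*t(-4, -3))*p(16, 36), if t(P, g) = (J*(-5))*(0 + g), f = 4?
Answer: -2160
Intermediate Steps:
t(P, g) = 5*g (t(P, g) = (-1*(-5))*(0 + g) = 5*g)
(f*t(-4, -3))*p(16, 36) = (4*(5*(-3)))*36 = (4*(-15))*36 = -60*36 = -2160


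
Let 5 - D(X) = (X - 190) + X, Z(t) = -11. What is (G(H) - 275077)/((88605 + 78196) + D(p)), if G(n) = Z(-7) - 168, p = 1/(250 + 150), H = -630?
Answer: -55051200/33399199 ≈ -1.6483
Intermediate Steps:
p = 1/400 ≈ 0.0025000
G(n) = -179 (G(n) = -11 - 168 = -179)
D(X) = 195 - 2*X (D(X) = 5 - ((X - 190) + X) = 5 - ((-190 + X) + X) = 5 - (-190 + 2*X) = 5 + (190 - 2*X) = 195 - 2*X)
(G(H) - 275077)/((88605 + 78196) + D(p)) = (-179 - 275077)/((88605 + 78196) + (195 - 2*1/400)) = -275256/(166801 + (195 - 1/200)) = -275256/(166801 + 38999/200) = -275256/33399199/200 = -275256*200/33399199 = -55051200/33399199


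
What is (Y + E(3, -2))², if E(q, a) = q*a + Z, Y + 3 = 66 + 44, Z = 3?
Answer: 10816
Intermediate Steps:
Y = 107 (Y = -3 + (66 + 44) = -3 + 110 = 107)
E(q, a) = 3 + a*q (E(q, a) = q*a + 3 = a*q + 3 = 3 + a*q)
(Y + E(3, -2))² = (107 + (3 - 2*3))² = (107 + (3 - 6))² = (107 - 3)² = 104² = 10816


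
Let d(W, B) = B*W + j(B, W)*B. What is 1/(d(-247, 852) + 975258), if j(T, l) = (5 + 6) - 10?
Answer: 1/765666 ≈ 1.3061e-6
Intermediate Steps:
j(T, l) = 1 (j(T, l) = 11 - 10 = 1)
d(W, B) = B + B*W (d(W, B) = B*W + 1*B = B*W + B = B + B*W)
1/(d(-247, 852) + 975258) = 1/(852*(1 - 247) + 975258) = 1/(852*(-246) + 975258) = 1/(-209592 + 975258) = 1/765666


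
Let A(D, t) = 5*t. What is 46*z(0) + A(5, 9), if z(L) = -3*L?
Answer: 45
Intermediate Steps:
46*z(0) + A(5, 9) = 46*(-3*0) + 5*9 = 46*0 + 45 = 0 + 45 = 45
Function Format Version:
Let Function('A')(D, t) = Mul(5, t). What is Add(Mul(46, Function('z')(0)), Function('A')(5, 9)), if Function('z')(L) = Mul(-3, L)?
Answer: 45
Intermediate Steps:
Add(Mul(46, Function('z')(0)), Function('A')(5, 9)) = Add(Mul(46, Mul(-3, 0)), Mul(5, 9)) = Add(Mul(46, 0), 45) = Add(0, 45) = 45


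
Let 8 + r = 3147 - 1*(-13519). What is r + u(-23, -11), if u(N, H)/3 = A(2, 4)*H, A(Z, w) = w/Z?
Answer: 16592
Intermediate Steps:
A(Z, w) = w/Z
u(N, H) = 6*H (u(N, H) = 3*((4/2)*H) = 3*((4*(1/2))*H) = 3*(2*H) = 6*H)
r = 16658 (r = -8 + (3147 - 1*(-13519)) = -8 + (3147 + 13519) = -8 + 16666 = 16658)
r + u(-23, -11) = 16658 + 6*(-11) = 16658 - 66 = 16592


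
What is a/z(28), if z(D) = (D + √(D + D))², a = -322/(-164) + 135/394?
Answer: 139695/38220364 - 9313*√14/19110182 ≈ 0.0018316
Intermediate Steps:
a = 18626/8077 (a = -322*(-1/164) + 135*(1/394) = 161/82 + 135/394 = 18626/8077 ≈ 2.3061)
z(D) = (D + √2*√D)² (z(D) = (D + √(2*D))² = (D + √2*√D)²)
a/z(28) = 18626/(8077*((28 + √2*√28)²)) = 18626/(8077*((28 + √2*(2*√7))²)) = 18626/(8077*((28 + 2*√14)²)) = 18626/(8077*(28 + 2*√14)²)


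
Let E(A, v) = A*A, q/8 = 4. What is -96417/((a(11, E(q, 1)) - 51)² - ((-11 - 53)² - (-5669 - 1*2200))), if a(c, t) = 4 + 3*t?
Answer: -32139/3046220 ≈ -0.010550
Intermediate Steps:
q = 32 (q = 8*4 = 32)
E(A, v) = A²
-96417/((a(11, E(q, 1)) - 51)² - ((-11 - 53)² - (-5669 - 1*2200))) = -96417/(((4 + 3*32²) - 51)² - ((-11 - 53)² - (-5669 - 1*2200))) = -96417/(((4 + 3*1024) - 51)² - ((-64)² - (-5669 - 2200))) = -96417/(((4 + 3072) - 51)² - (4096 - 1*(-7869))) = -96417/((3076 - 51)² - (4096 + 7869)) = -96417/(3025² - 1*11965) = -96417/(9150625 - 11965) = -96417/9138660 = -96417*1/9138660 = -32139/3046220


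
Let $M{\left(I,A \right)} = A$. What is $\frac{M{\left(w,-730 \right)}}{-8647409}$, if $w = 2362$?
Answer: $\frac{730}{8647409} \approx 8.4418 \cdot 10^{-5}$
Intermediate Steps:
$\frac{M{\left(w,-730 \right)}}{-8647409} = - \frac{730}{-8647409} = \left(-730\right) \left(- \frac{1}{8647409}\right) = \frac{730}{8647409}$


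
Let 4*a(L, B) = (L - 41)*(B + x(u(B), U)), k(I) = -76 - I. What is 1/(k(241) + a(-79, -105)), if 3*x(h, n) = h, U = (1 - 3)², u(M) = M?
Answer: 1/3883 ≈ 0.00025753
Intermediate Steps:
U = 4 (U = (-2)² = 4)
x(h, n) = h/3
a(L, B) = B*(-41 + L)/3 (a(L, B) = ((L - 41)*(B + B/3))/4 = ((-41 + L)*(4*B/3))/4 = (4*B*(-41 + L)/3)/4 = B*(-41 + L)/3)
1/(k(241) + a(-79, -105)) = 1/((-76 - 1*241) + (⅓)*(-105)*(-41 - 79)) = 1/((-76 - 241) + (⅓)*(-105)*(-120)) = 1/(-317 + 4200) = 1/3883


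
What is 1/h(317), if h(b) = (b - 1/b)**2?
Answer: 100489/10097838144 ≈ 9.9515e-6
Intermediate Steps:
1/h(317) = 1/((-1 + 317**2)**2/317**2) = 1/((-1 + 100489)**2/100489) = 1/((1/100489)*100488**2) = 1/((1/100489)*10097838144) = 1/(10097838144/100489) = 100489/10097838144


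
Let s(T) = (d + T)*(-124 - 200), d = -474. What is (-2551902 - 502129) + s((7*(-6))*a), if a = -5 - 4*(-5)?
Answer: -2696335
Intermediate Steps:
a = 15 (a = -5 + 20 = 15)
s(T) = 153576 - 324*T (s(T) = (-474 + T)*(-124 - 200) = (-474 + T)*(-324) = 153576 - 324*T)
(-2551902 - 502129) + s((7*(-6))*a) = (-2551902 - 502129) + (153576 - 324*7*(-6)*15) = -3054031 + (153576 - (-13608)*15) = -3054031 + (153576 - 324*(-630)) = -3054031 + (153576 + 204120) = -3054031 + 357696 = -2696335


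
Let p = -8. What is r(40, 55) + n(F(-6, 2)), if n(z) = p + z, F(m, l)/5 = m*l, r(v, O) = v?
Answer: -28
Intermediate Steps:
F(m, l) = 5*l*m (F(m, l) = 5*(m*l) = 5*(l*m) = 5*l*m)
n(z) = -8 + z
r(40, 55) + n(F(-6, 2)) = 40 + (-8 + 5*2*(-6)) = 40 + (-8 - 60) = 40 - 68 = -28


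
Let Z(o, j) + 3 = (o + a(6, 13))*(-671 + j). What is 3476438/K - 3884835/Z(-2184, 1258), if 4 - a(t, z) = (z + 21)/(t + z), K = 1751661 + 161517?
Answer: 7526977717802/1551814069593 ≈ 4.8504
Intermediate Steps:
K = 1913178
a(t, z) = 4 - (21 + z)/(t + z) (a(t, z) = 4 - (z + 21)/(t + z) = 4 - (21 + z)/(t + z))
Z(o, j) = -3 + (-671 + j)*(42/19 + o) (Z(o, j) = -3 + (o + (-21 + 3*13 + 4*6)/(6 + 13))*(-671 + j) = -3 + (o + (-21 + 39 + 24)/19)*(-671 + j) = -3 + (o + (1/19)*42)*(-671 + j) = -3 + (o + 42/19)*(-671 + j) = -3 + (42/19 + o)*(-671 + j) = -3 + (-671 + j)*(42/19 + o))
3476438/K - 3884835/Z(-2184, 1258) = 3476438/1913178 - 3884835/(-28239/19 - 671*(-2184) + (42/19)*1258 + 1258*(-2184)) = 3476438*(1/1913178) - 3884835/(-28239/19 + 1465464 + 52836/19 - 2747472) = 1738219/956589 - 3884835/(-24333555/19) = 1738219/956589 - 3884835*(-19/24333555) = 1738219/956589 + 4920791/1622237 = 7526977717802/1551814069593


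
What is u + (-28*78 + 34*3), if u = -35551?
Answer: -37633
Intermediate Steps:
u + (-28*78 + 34*3) = -35551 + (-28*78 + 34*3) = -35551 + (-2184 + 102) = -35551 - 2082 = -37633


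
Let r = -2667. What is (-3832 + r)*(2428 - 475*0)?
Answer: -15779572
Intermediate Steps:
(-3832 + r)*(2428 - 475*0) = (-3832 - 2667)*(2428 - 475*0) = -6499*(2428 + 0) = -6499*2428 = -15779572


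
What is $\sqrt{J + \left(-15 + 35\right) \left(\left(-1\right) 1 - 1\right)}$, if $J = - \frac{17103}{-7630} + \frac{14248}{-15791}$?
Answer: $\frac{i \sqrt{561226928401144110}}{120485330} \approx 6.2178 i$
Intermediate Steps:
$J = \frac{161361233}{120485330}$ ($J = \left(-17103\right) \left(- \frac{1}{7630}\right) + 14248 \left(- \frac{1}{15791}\right) = \frac{17103}{7630} - \frac{14248}{15791} = \frac{161361233}{120485330} \approx 1.3393$)
$\sqrt{J + \left(-15 + 35\right) \left(\left(-1\right) 1 - 1\right)} = \sqrt{\frac{161361233}{120485330} + \left(-15 + 35\right) \left(\left(-1\right) 1 - 1\right)} = \sqrt{\frac{161361233}{120485330} + 20 \left(-1 - 1\right)} = \sqrt{\frac{161361233}{120485330} + 20 \left(-2\right)} = \sqrt{\frac{161361233}{120485330} - 40} = \sqrt{- \frac{4658051967}{120485330}} = \frac{i \sqrt{561226928401144110}}{120485330}$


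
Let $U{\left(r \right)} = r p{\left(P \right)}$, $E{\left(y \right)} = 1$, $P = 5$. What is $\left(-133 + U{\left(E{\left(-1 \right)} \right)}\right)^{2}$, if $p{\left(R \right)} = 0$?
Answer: $17689$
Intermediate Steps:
$U{\left(r \right)} = 0$ ($U{\left(r \right)} = r 0 = 0$)
$\left(-133 + U{\left(E{\left(-1 \right)} \right)}\right)^{2} = \left(-133 + 0\right)^{2} = \left(-133\right)^{2} = 17689$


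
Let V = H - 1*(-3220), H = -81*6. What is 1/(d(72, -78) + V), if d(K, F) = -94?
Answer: 1/2640 ≈ 0.00037879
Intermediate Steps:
H = -486
V = 2734 (V = -486 - 1*(-3220) = -486 + 3220 = 2734)
1/(d(72, -78) + V) = 1/(-94 + 2734) = 1/2640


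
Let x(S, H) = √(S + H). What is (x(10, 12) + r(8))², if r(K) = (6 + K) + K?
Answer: (22 + √22)² ≈ 712.38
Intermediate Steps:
x(S, H) = √(H + S)
r(K) = 6 + 2*K
(x(10, 12) + r(8))² = (√(12 + 10) + (6 + 2*8))² = (√22 + (6 + 16))² = (√22 + 22)² = (22 + √22)²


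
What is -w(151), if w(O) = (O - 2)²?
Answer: -22201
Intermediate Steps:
w(O) = (-2 + O)²
-w(151) = -(-2 + 151)² = -1*149² = -1*22201 = -22201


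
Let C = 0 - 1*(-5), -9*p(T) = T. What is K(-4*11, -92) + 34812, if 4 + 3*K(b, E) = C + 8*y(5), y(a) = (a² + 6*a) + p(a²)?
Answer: 943693/27 ≈ 34952.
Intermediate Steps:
p(T) = -T/9
C = 5 (C = 0 + 5 = 5)
y(a) = 6*a + 8*a²/9 (y(a) = (a² + 6*a) - a²/9 = 6*a + 8*a²/9)
K(b, E) = 3769/27 (K(b, E) = -4/3 + (5 + 8*((2/9)*5*(27 + 4*5)))/3 = -4/3 + (5 + 8*((2/9)*5*(27 + 20)))/3 = -4/3 + (5 + 8*((2/9)*5*47))/3 = -4/3 + (5 + 8*(470/9))/3 = -4/3 + (5 + 3760/9)/3 = -4/3 + (⅓)*(3805/9) = -4/3 + 3805/27 = 3769/27)
K(-4*11, -92) + 34812 = 3769/27 + 34812 = 943693/27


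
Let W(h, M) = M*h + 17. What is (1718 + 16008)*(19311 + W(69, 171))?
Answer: 551757202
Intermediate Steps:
W(h, M) = 17 + M*h
(1718 + 16008)*(19311 + W(69, 171)) = (1718 + 16008)*(19311 + (17 + 171*69)) = 17726*(19311 + (17 + 11799)) = 17726*(19311 + 11816) = 17726*31127 = 551757202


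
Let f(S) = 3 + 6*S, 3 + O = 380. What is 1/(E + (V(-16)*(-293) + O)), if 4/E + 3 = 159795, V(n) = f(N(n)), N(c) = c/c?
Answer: -39948/90282479 ≈ -0.00044248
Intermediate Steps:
O = 377 (O = -3 + 380 = 377)
N(c) = 1
V(n) = 9 (V(n) = 3 + 6*1 = 3 + 6 = 9)
E = 1/39948 (E = 4/(-3 + 159795) = 4/159792 = 4*(1/159792) = 1/39948 ≈ 2.5033e-5)
1/(E + (V(-16)*(-293) + O)) = 1/(1/39948 + (9*(-293) + 377)) = 1/(1/39948 + (-2637 + 377)) = 1/(1/39948 - 2260) = 1/(-90282479/39948) = -39948/90282479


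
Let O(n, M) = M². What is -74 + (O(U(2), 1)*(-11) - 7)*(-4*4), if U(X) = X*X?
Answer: 214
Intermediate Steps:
U(X) = X²
-74 + (O(U(2), 1)*(-11) - 7)*(-4*4) = -74 + (1²*(-11) - 7)*(-4*4) = -74 + (1*(-11) - 7)*(-16) = -74 + (-11 - 7)*(-16) = -74 - 18*(-16) = -74 + 288 = 214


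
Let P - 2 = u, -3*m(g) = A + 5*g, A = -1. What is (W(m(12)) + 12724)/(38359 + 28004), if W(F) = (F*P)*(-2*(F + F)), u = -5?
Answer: 4736/18099 ≈ 0.26167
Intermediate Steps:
m(g) = ⅓ - 5*g/3 (m(g) = -(-1 + 5*g)/3 = ⅓ - 5*g/3)
P = -3 (P = 2 - 5 = -3)
W(F) = 12*F² (W(F) = (F*(-3))*(-2*(F + F)) = (-3*F)*(-4*F) = 12*F²)
(W(m(12)) + 12724)/(38359 + 28004) = (12*(⅓ - 5/3*12)² + 12724)/(38359 + 28004) = (12*(⅓ - 20)² + 12724)/66363 = (12*(-59/3)² + 12724)*(1/66363) = (12*(3481/9) + 12724)*(1/66363) = (13924/3 + 12724)*(1/66363) = (52096/3)*(1/66363) = 4736/18099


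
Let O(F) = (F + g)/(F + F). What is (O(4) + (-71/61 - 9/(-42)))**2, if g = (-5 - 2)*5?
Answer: 271623361/11669056 ≈ 23.277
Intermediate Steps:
g = -35 (g = -7*5 = -35)
O(F) = (-35 + F)/(2*F) (O(F) = (F - 35)/(F + F) = (-35 + F)/((2*F)) = (-35 + F)*(1/(2*F)) = (-35 + F)/(2*F))
(O(4) + (-71/61 - 9/(-42)))**2 = ((1/2)*(-35 + 4)/4 + (-71/61 - 9/(-42)))**2 = ((1/2)*(1/4)*(-31) + (-71*1/61 - 9*(-1/42)))**2 = (-31/8 + (-71/61 + 3/14))**2 = (-31/8 - 811/854)**2 = (-16481/3416)**2 = 271623361/11669056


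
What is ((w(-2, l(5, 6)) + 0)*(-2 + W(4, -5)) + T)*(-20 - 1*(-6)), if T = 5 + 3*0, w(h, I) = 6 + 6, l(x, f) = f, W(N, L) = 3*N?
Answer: -1750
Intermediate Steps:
w(h, I) = 12
T = 5 (T = 5 + 0 = 5)
((w(-2, l(5, 6)) + 0)*(-2 + W(4, -5)) + T)*(-20 - 1*(-6)) = ((12 + 0)*(-2 + 3*4) + 5)*(-20 - 1*(-6)) = (12*(-2 + 12) + 5)*(-20 + 6) = (12*10 + 5)*(-14) = (120 + 5)*(-14) = 125*(-14) = -1750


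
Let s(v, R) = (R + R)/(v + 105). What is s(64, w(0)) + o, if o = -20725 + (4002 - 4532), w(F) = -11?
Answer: -3592117/169 ≈ -21255.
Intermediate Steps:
s(v, R) = 2*R/(105 + v) (s(v, R) = (2*R)/(105 + v) = 2*R/(105 + v))
o = -21255 (o = -20725 - 530 = -21255)
s(64, w(0)) + o = 2*(-11)/(105 + 64) - 21255 = 2*(-11)/169 - 21255 = 2*(-11)*(1/169) - 21255 = -22/169 - 21255 = -3592117/169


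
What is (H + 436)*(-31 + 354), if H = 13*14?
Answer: 199614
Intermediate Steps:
H = 182
(H + 436)*(-31 + 354) = (182 + 436)*(-31 + 354) = 618*323 = 199614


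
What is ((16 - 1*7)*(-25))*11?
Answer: -2475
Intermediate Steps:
((16 - 1*7)*(-25))*11 = ((16 - 7)*(-25))*11 = (9*(-25))*11 = -225*11 = -2475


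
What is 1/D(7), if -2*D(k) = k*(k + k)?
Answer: -1/49 ≈ -0.020408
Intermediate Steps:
D(k) = -k**2 (D(k) = -k*(k + k)/2 = -k*2*k/2 = -k**2)
1/D(7) = 1/(-1*7**2) = 1/(-1*49) = 1/(-49) = -1/49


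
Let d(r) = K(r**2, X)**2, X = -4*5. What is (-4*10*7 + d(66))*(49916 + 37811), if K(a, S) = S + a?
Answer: 1649321639832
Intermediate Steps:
X = -20
d(r) = (-20 + r**2)**2
(-4*10*7 + d(66))*(49916 + 37811) = (-4*10*7 + (-20 + 66**2)**2)*(49916 + 37811) = (-40*7 + (-20 + 4356)**2)*87727 = (-280 + 4336**2)*87727 = (-280 + 18800896)*87727 = 18800616*87727 = 1649321639832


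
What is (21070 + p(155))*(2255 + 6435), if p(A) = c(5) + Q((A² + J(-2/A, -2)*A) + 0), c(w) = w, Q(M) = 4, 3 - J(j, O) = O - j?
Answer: 183176510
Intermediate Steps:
J(j, O) = 3 + j - O (J(j, O) = 3 - (O - j) = 3 + (j - O) = 3 + j - O)
p(A) = 9 (p(A) = 5 + 4 = 9)
(21070 + p(155))*(2255 + 6435) = (21070 + 9)*(2255 + 6435) = 21079*8690 = 183176510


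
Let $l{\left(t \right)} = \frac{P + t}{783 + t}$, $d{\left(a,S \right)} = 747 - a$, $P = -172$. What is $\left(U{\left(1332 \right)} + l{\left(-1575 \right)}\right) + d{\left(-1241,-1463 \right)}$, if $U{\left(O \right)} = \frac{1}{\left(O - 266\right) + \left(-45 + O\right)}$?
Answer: $\frac{3708900571}{1863576} \approx 1990.2$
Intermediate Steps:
$l{\left(t \right)} = \frac{-172 + t}{783 + t}$
$U{\left(O \right)} = \frac{1}{-311 + 2 O}$ ($U{\left(O \right)} = \frac{1}{\left(-266 + O\right) + \left(-45 + O\right)} = \frac{1}{-311 + 2 O}$)
$\left(U{\left(1332 \right)} + l{\left(-1575 \right)}\right) + d{\left(-1241,-1463 \right)} = \left(\frac{1}{-311 + 2 \cdot 1332} + \frac{-172 - 1575}{783 - 1575}\right) + \left(747 - -1241\right) = \left(\frac{1}{-311 + 2664} + \frac{1}{-792} \left(-1747\right)\right) + \left(747 + 1241\right) = \left(\frac{1}{2353} - - \frac{1747}{792}\right) + 1988 = \left(\frac{1}{2353} + \frac{1747}{792}\right) + 1988 = \frac{4111483}{1863576} + 1988 = \frac{3708900571}{1863576}$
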